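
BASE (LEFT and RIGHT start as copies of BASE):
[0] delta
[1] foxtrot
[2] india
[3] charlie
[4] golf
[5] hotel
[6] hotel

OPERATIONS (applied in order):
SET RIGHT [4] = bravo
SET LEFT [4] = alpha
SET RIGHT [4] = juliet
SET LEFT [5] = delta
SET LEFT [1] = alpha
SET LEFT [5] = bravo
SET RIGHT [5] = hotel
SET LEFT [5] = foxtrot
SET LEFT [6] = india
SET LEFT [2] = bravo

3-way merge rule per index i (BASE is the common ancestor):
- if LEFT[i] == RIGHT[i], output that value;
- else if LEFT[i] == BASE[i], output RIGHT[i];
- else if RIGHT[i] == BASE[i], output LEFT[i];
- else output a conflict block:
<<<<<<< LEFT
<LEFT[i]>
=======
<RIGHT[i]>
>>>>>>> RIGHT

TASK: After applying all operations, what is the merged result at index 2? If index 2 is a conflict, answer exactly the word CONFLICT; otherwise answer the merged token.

Final LEFT:  [delta, alpha, bravo, charlie, alpha, foxtrot, india]
Final RIGHT: [delta, foxtrot, india, charlie, juliet, hotel, hotel]
i=0: L=delta R=delta -> agree -> delta
i=1: L=alpha, R=foxtrot=BASE -> take LEFT -> alpha
i=2: L=bravo, R=india=BASE -> take LEFT -> bravo
i=3: L=charlie R=charlie -> agree -> charlie
i=4: BASE=golf L=alpha R=juliet all differ -> CONFLICT
i=5: L=foxtrot, R=hotel=BASE -> take LEFT -> foxtrot
i=6: L=india, R=hotel=BASE -> take LEFT -> india
Index 2 -> bravo

Answer: bravo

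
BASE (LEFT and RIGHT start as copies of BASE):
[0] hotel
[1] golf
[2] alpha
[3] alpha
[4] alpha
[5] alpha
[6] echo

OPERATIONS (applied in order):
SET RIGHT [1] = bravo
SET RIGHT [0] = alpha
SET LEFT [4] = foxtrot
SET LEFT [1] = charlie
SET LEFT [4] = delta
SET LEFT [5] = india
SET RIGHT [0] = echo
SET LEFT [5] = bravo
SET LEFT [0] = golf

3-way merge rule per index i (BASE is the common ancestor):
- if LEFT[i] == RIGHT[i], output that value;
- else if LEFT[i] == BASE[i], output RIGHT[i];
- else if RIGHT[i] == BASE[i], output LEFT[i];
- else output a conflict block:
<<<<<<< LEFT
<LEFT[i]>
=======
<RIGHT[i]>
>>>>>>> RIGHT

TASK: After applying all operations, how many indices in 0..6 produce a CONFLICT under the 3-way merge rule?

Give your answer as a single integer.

Final LEFT:  [golf, charlie, alpha, alpha, delta, bravo, echo]
Final RIGHT: [echo, bravo, alpha, alpha, alpha, alpha, echo]
i=0: BASE=hotel L=golf R=echo all differ -> CONFLICT
i=1: BASE=golf L=charlie R=bravo all differ -> CONFLICT
i=2: L=alpha R=alpha -> agree -> alpha
i=3: L=alpha R=alpha -> agree -> alpha
i=4: L=delta, R=alpha=BASE -> take LEFT -> delta
i=5: L=bravo, R=alpha=BASE -> take LEFT -> bravo
i=6: L=echo R=echo -> agree -> echo
Conflict count: 2

Answer: 2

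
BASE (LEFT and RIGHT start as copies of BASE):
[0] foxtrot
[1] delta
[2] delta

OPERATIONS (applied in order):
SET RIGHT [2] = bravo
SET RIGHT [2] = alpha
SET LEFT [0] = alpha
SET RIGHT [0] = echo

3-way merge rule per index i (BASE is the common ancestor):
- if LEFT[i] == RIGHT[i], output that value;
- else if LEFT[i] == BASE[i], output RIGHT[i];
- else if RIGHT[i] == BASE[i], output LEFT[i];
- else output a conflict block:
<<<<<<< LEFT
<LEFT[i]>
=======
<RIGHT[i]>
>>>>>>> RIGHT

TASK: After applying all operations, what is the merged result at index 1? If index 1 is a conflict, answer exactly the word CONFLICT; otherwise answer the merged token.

Answer: delta

Derivation:
Final LEFT:  [alpha, delta, delta]
Final RIGHT: [echo, delta, alpha]
i=0: BASE=foxtrot L=alpha R=echo all differ -> CONFLICT
i=1: L=delta R=delta -> agree -> delta
i=2: L=delta=BASE, R=alpha -> take RIGHT -> alpha
Index 1 -> delta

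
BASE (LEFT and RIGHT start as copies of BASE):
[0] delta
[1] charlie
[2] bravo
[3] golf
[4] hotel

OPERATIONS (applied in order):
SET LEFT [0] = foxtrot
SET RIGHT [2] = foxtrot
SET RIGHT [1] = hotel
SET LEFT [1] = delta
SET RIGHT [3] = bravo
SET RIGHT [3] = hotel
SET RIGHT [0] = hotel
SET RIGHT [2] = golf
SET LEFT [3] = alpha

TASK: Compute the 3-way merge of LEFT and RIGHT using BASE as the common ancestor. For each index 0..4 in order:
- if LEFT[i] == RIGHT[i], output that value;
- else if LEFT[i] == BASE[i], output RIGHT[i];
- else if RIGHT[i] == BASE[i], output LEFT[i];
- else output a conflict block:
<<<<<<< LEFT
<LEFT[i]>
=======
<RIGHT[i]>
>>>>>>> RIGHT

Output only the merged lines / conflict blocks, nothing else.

Answer: <<<<<<< LEFT
foxtrot
=======
hotel
>>>>>>> RIGHT
<<<<<<< LEFT
delta
=======
hotel
>>>>>>> RIGHT
golf
<<<<<<< LEFT
alpha
=======
hotel
>>>>>>> RIGHT
hotel

Derivation:
Final LEFT:  [foxtrot, delta, bravo, alpha, hotel]
Final RIGHT: [hotel, hotel, golf, hotel, hotel]
i=0: BASE=delta L=foxtrot R=hotel all differ -> CONFLICT
i=1: BASE=charlie L=delta R=hotel all differ -> CONFLICT
i=2: L=bravo=BASE, R=golf -> take RIGHT -> golf
i=3: BASE=golf L=alpha R=hotel all differ -> CONFLICT
i=4: L=hotel R=hotel -> agree -> hotel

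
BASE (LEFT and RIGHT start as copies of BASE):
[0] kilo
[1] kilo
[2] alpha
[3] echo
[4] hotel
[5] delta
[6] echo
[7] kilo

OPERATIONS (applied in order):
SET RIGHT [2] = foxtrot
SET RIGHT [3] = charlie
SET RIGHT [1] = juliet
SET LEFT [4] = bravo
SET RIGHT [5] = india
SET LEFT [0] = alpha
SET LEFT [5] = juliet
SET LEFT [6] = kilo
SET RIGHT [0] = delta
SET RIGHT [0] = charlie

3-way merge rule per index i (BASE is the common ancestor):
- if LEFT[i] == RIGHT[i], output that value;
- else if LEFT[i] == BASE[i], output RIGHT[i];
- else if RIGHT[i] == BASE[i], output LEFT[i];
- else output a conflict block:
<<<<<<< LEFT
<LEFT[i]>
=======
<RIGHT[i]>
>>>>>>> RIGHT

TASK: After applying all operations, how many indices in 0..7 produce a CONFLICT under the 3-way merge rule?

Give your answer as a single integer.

Final LEFT:  [alpha, kilo, alpha, echo, bravo, juliet, kilo, kilo]
Final RIGHT: [charlie, juliet, foxtrot, charlie, hotel, india, echo, kilo]
i=0: BASE=kilo L=alpha R=charlie all differ -> CONFLICT
i=1: L=kilo=BASE, R=juliet -> take RIGHT -> juliet
i=2: L=alpha=BASE, R=foxtrot -> take RIGHT -> foxtrot
i=3: L=echo=BASE, R=charlie -> take RIGHT -> charlie
i=4: L=bravo, R=hotel=BASE -> take LEFT -> bravo
i=5: BASE=delta L=juliet R=india all differ -> CONFLICT
i=6: L=kilo, R=echo=BASE -> take LEFT -> kilo
i=7: L=kilo R=kilo -> agree -> kilo
Conflict count: 2

Answer: 2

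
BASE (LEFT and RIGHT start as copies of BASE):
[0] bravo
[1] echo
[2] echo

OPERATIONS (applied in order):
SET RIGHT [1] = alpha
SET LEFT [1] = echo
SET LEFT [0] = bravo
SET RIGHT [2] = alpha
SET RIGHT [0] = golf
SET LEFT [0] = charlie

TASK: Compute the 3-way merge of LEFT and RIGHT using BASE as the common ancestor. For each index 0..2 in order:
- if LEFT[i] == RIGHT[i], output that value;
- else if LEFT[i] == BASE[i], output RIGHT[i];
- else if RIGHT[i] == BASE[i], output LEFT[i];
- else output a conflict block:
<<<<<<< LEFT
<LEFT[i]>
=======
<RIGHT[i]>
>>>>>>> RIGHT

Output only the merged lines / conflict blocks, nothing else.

Final LEFT:  [charlie, echo, echo]
Final RIGHT: [golf, alpha, alpha]
i=0: BASE=bravo L=charlie R=golf all differ -> CONFLICT
i=1: L=echo=BASE, R=alpha -> take RIGHT -> alpha
i=2: L=echo=BASE, R=alpha -> take RIGHT -> alpha

Answer: <<<<<<< LEFT
charlie
=======
golf
>>>>>>> RIGHT
alpha
alpha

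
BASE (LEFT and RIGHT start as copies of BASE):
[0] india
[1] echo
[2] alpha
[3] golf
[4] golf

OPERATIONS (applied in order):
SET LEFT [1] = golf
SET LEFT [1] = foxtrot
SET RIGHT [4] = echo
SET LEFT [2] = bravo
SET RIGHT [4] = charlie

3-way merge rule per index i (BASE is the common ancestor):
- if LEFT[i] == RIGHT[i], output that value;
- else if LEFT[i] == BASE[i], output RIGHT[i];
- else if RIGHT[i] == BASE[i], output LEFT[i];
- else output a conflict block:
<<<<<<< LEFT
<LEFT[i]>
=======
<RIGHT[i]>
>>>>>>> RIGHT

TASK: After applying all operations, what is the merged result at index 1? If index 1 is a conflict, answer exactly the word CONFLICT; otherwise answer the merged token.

Answer: foxtrot

Derivation:
Final LEFT:  [india, foxtrot, bravo, golf, golf]
Final RIGHT: [india, echo, alpha, golf, charlie]
i=0: L=india R=india -> agree -> india
i=1: L=foxtrot, R=echo=BASE -> take LEFT -> foxtrot
i=2: L=bravo, R=alpha=BASE -> take LEFT -> bravo
i=3: L=golf R=golf -> agree -> golf
i=4: L=golf=BASE, R=charlie -> take RIGHT -> charlie
Index 1 -> foxtrot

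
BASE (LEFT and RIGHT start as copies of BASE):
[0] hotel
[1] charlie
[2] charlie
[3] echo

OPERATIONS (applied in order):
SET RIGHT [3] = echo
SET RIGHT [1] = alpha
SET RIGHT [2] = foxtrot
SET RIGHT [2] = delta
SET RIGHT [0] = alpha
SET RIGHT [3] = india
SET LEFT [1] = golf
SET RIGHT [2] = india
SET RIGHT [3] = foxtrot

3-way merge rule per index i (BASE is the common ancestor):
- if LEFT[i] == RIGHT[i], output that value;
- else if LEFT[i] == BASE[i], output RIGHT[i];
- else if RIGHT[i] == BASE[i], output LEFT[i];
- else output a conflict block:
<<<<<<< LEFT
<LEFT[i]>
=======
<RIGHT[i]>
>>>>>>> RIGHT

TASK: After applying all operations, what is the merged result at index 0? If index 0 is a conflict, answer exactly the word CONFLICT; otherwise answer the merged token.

Answer: alpha

Derivation:
Final LEFT:  [hotel, golf, charlie, echo]
Final RIGHT: [alpha, alpha, india, foxtrot]
i=0: L=hotel=BASE, R=alpha -> take RIGHT -> alpha
i=1: BASE=charlie L=golf R=alpha all differ -> CONFLICT
i=2: L=charlie=BASE, R=india -> take RIGHT -> india
i=3: L=echo=BASE, R=foxtrot -> take RIGHT -> foxtrot
Index 0 -> alpha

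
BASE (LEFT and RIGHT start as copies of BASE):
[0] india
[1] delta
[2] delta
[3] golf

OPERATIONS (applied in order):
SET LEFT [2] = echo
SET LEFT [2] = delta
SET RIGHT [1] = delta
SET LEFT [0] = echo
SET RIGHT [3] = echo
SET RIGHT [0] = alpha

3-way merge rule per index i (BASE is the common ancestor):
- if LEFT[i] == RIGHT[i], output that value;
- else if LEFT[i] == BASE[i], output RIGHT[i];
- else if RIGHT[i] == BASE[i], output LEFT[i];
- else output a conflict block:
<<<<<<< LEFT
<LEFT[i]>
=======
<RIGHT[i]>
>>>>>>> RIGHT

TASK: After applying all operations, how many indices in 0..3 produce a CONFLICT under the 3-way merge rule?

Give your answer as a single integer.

Answer: 1

Derivation:
Final LEFT:  [echo, delta, delta, golf]
Final RIGHT: [alpha, delta, delta, echo]
i=0: BASE=india L=echo R=alpha all differ -> CONFLICT
i=1: L=delta R=delta -> agree -> delta
i=2: L=delta R=delta -> agree -> delta
i=3: L=golf=BASE, R=echo -> take RIGHT -> echo
Conflict count: 1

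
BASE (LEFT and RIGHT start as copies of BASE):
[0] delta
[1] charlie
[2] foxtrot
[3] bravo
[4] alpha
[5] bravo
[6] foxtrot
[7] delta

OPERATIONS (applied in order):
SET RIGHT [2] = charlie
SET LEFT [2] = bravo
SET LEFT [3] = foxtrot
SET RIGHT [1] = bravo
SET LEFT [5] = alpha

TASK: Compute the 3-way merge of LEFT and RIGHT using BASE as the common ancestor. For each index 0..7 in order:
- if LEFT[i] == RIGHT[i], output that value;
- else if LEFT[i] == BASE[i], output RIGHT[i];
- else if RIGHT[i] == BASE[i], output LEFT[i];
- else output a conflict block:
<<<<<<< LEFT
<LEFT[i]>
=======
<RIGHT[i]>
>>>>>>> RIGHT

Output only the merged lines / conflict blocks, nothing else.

Final LEFT:  [delta, charlie, bravo, foxtrot, alpha, alpha, foxtrot, delta]
Final RIGHT: [delta, bravo, charlie, bravo, alpha, bravo, foxtrot, delta]
i=0: L=delta R=delta -> agree -> delta
i=1: L=charlie=BASE, R=bravo -> take RIGHT -> bravo
i=2: BASE=foxtrot L=bravo R=charlie all differ -> CONFLICT
i=3: L=foxtrot, R=bravo=BASE -> take LEFT -> foxtrot
i=4: L=alpha R=alpha -> agree -> alpha
i=5: L=alpha, R=bravo=BASE -> take LEFT -> alpha
i=6: L=foxtrot R=foxtrot -> agree -> foxtrot
i=7: L=delta R=delta -> agree -> delta

Answer: delta
bravo
<<<<<<< LEFT
bravo
=======
charlie
>>>>>>> RIGHT
foxtrot
alpha
alpha
foxtrot
delta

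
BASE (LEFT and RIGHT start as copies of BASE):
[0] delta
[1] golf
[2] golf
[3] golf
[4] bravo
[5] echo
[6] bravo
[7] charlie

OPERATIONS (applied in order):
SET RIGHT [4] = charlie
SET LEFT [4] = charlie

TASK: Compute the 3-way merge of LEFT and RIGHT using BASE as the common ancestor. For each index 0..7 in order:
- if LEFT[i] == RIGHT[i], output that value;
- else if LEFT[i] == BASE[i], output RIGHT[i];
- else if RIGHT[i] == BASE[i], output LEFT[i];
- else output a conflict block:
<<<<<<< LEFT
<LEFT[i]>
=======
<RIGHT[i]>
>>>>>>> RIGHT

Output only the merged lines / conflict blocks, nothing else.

Answer: delta
golf
golf
golf
charlie
echo
bravo
charlie

Derivation:
Final LEFT:  [delta, golf, golf, golf, charlie, echo, bravo, charlie]
Final RIGHT: [delta, golf, golf, golf, charlie, echo, bravo, charlie]
i=0: L=delta R=delta -> agree -> delta
i=1: L=golf R=golf -> agree -> golf
i=2: L=golf R=golf -> agree -> golf
i=3: L=golf R=golf -> agree -> golf
i=4: L=charlie R=charlie -> agree -> charlie
i=5: L=echo R=echo -> agree -> echo
i=6: L=bravo R=bravo -> agree -> bravo
i=7: L=charlie R=charlie -> agree -> charlie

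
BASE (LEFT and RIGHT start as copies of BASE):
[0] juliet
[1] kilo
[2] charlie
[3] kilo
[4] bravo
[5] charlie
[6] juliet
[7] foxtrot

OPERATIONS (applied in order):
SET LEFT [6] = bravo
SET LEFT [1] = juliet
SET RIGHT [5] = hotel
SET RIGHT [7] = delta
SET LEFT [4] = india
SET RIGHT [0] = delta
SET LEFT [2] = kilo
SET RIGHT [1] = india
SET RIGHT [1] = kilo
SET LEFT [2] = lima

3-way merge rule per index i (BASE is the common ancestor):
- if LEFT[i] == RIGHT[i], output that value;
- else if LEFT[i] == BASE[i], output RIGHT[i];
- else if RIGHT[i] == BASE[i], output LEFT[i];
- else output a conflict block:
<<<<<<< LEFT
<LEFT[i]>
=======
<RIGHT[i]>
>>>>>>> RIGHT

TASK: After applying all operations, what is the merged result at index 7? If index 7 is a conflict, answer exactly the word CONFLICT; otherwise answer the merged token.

Final LEFT:  [juliet, juliet, lima, kilo, india, charlie, bravo, foxtrot]
Final RIGHT: [delta, kilo, charlie, kilo, bravo, hotel, juliet, delta]
i=0: L=juliet=BASE, R=delta -> take RIGHT -> delta
i=1: L=juliet, R=kilo=BASE -> take LEFT -> juliet
i=2: L=lima, R=charlie=BASE -> take LEFT -> lima
i=3: L=kilo R=kilo -> agree -> kilo
i=4: L=india, R=bravo=BASE -> take LEFT -> india
i=5: L=charlie=BASE, R=hotel -> take RIGHT -> hotel
i=6: L=bravo, R=juliet=BASE -> take LEFT -> bravo
i=7: L=foxtrot=BASE, R=delta -> take RIGHT -> delta
Index 7 -> delta

Answer: delta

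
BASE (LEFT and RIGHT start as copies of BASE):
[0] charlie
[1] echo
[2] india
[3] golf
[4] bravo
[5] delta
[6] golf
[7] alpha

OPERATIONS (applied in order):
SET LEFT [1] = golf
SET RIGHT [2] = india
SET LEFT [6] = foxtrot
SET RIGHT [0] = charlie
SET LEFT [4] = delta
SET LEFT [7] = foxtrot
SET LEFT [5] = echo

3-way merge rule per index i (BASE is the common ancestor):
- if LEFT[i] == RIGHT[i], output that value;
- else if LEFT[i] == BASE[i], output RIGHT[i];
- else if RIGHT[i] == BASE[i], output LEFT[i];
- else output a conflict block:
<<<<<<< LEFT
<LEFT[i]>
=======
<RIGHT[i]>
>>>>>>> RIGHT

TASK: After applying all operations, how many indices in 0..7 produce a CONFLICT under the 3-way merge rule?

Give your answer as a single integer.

Final LEFT:  [charlie, golf, india, golf, delta, echo, foxtrot, foxtrot]
Final RIGHT: [charlie, echo, india, golf, bravo, delta, golf, alpha]
i=0: L=charlie R=charlie -> agree -> charlie
i=1: L=golf, R=echo=BASE -> take LEFT -> golf
i=2: L=india R=india -> agree -> india
i=3: L=golf R=golf -> agree -> golf
i=4: L=delta, R=bravo=BASE -> take LEFT -> delta
i=5: L=echo, R=delta=BASE -> take LEFT -> echo
i=6: L=foxtrot, R=golf=BASE -> take LEFT -> foxtrot
i=7: L=foxtrot, R=alpha=BASE -> take LEFT -> foxtrot
Conflict count: 0

Answer: 0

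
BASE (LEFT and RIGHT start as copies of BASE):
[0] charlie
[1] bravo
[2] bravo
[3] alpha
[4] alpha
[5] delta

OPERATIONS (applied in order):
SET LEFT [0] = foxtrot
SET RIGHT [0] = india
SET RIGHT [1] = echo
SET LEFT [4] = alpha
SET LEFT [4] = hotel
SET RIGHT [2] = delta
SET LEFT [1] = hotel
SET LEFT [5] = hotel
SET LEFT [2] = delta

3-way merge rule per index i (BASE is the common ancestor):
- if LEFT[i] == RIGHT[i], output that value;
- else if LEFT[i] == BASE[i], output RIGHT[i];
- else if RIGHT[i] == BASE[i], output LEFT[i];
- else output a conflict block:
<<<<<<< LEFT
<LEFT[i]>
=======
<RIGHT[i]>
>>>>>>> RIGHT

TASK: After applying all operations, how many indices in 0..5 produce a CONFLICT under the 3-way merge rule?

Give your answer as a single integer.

Final LEFT:  [foxtrot, hotel, delta, alpha, hotel, hotel]
Final RIGHT: [india, echo, delta, alpha, alpha, delta]
i=0: BASE=charlie L=foxtrot R=india all differ -> CONFLICT
i=1: BASE=bravo L=hotel R=echo all differ -> CONFLICT
i=2: L=delta R=delta -> agree -> delta
i=3: L=alpha R=alpha -> agree -> alpha
i=4: L=hotel, R=alpha=BASE -> take LEFT -> hotel
i=5: L=hotel, R=delta=BASE -> take LEFT -> hotel
Conflict count: 2

Answer: 2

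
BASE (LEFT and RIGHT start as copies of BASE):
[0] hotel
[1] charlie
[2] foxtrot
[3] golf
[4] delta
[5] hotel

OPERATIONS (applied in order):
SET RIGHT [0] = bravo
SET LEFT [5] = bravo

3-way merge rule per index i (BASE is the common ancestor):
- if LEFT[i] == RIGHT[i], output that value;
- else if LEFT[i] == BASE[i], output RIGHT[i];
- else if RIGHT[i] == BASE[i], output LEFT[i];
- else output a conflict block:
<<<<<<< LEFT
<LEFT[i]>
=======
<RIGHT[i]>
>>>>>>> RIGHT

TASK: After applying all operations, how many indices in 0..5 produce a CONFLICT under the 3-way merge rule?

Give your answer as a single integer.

Final LEFT:  [hotel, charlie, foxtrot, golf, delta, bravo]
Final RIGHT: [bravo, charlie, foxtrot, golf, delta, hotel]
i=0: L=hotel=BASE, R=bravo -> take RIGHT -> bravo
i=1: L=charlie R=charlie -> agree -> charlie
i=2: L=foxtrot R=foxtrot -> agree -> foxtrot
i=3: L=golf R=golf -> agree -> golf
i=4: L=delta R=delta -> agree -> delta
i=5: L=bravo, R=hotel=BASE -> take LEFT -> bravo
Conflict count: 0

Answer: 0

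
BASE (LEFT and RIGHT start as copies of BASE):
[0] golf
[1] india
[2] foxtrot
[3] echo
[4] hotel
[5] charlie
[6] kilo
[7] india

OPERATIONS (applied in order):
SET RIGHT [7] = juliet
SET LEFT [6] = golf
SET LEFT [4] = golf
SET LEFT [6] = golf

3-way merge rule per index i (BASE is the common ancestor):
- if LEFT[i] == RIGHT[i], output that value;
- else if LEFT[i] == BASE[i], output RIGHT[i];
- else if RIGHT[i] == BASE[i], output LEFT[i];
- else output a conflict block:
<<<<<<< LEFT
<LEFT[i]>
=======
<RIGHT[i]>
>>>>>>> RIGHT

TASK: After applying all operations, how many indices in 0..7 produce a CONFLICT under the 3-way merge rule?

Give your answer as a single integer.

Final LEFT:  [golf, india, foxtrot, echo, golf, charlie, golf, india]
Final RIGHT: [golf, india, foxtrot, echo, hotel, charlie, kilo, juliet]
i=0: L=golf R=golf -> agree -> golf
i=1: L=india R=india -> agree -> india
i=2: L=foxtrot R=foxtrot -> agree -> foxtrot
i=3: L=echo R=echo -> agree -> echo
i=4: L=golf, R=hotel=BASE -> take LEFT -> golf
i=5: L=charlie R=charlie -> agree -> charlie
i=6: L=golf, R=kilo=BASE -> take LEFT -> golf
i=7: L=india=BASE, R=juliet -> take RIGHT -> juliet
Conflict count: 0

Answer: 0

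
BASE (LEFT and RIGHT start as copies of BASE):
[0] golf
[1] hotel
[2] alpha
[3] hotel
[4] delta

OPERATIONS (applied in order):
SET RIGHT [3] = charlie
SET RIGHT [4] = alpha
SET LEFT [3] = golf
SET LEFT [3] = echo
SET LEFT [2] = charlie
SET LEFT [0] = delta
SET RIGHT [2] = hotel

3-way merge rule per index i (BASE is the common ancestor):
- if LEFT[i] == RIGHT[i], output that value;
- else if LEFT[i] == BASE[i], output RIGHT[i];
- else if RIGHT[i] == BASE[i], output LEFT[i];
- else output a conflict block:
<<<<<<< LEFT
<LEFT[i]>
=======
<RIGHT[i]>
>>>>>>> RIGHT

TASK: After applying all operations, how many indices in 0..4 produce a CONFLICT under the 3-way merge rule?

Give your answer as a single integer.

Answer: 2

Derivation:
Final LEFT:  [delta, hotel, charlie, echo, delta]
Final RIGHT: [golf, hotel, hotel, charlie, alpha]
i=0: L=delta, R=golf=BASE -> take LEFT -> delta
i=1: L=hotel R=hotel -> agree -> hotel
i=2: BASE=alpha L=charlie R=hotel all differ -> CONFLICT
i=3: BASE=hotel L=echo R=charlie all differ -> CONFLICT
i=4: L=delta=BASE, R=alpha -> take RIGHT -> alpha
Conflict count: 2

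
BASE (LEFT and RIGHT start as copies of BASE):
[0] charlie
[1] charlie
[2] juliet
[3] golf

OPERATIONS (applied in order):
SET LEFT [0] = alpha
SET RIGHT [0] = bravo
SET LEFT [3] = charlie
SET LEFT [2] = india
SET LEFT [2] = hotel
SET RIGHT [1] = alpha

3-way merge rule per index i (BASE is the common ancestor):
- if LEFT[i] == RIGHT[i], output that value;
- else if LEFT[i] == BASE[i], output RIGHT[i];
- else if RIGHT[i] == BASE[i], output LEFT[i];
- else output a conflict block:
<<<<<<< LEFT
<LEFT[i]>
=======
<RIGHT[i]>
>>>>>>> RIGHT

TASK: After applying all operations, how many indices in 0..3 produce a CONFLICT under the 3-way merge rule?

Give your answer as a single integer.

Answer: 1

Derivation:
Final LEFT:  [alpha, charlie, hotel, charlie]
Final RIGHT: [bravo, alpha, juliet, golf]
i=0: BASE=charlie L=alpha R=bravo all differ -> CONFLICT
i=1: L=charlie=BASE, R=alpha -> take RIGHT -> alpha
i=2: L=hotel, R=juliet=BASE -> take LEFT -> hotel
i=3: L=charlie, R=golf=BASE -> take LEFT -> charlie
Conflict count: 1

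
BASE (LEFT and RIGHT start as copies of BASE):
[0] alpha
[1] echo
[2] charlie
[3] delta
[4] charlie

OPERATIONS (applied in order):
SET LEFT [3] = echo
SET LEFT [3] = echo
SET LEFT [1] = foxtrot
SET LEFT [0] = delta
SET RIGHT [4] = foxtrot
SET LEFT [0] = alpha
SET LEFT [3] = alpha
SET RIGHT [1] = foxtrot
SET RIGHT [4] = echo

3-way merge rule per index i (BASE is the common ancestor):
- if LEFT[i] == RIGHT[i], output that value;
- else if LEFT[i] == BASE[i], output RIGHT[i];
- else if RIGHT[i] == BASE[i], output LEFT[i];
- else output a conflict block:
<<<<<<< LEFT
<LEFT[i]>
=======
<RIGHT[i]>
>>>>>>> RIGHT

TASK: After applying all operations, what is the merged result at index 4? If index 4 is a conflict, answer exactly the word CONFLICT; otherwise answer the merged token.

Answer: echo

Derivation:
Final LEFT:  [alpha, foxtrot, charlie, alpha, charlie]
Final RIGHT: [alpha, foxtrot, charlie, delta, echo]
i=0: L=alpha R=alpha -> agree -> alpha
i=1: L=foxtrot R=foxtrot -> agree -> foxtrot
i=2: L=charlie R=charlie -> agree -> charlie
i=3: L=alpha, R=delta=BASE -> take LEFT -> alpha
i=4: L=charlie=BASE, R=echo -> take RIGHT -> echo
Index 4 -> echo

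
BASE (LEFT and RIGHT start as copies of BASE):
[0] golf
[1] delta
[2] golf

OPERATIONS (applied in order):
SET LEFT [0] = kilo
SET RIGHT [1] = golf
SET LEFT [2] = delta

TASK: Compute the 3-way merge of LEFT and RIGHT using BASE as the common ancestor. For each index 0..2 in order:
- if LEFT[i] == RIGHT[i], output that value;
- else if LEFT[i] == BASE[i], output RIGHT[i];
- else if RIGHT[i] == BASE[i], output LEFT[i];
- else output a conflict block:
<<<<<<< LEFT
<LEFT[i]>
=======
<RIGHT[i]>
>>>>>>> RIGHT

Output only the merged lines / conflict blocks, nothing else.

Answer: kilo
golf
delta

Derivation:
Final LEFT:  [kilo, delta, delta]
Final RIGHT: [golf, golf, golf]
i=0: L=kilo, R=golf=BASE -> take LEFT -> kilo
i=1: L=delta=BASE, R=golf -> take RIGHT -> golf
i=2: L=delta, R=golf=BASE -> take LEFT -> delta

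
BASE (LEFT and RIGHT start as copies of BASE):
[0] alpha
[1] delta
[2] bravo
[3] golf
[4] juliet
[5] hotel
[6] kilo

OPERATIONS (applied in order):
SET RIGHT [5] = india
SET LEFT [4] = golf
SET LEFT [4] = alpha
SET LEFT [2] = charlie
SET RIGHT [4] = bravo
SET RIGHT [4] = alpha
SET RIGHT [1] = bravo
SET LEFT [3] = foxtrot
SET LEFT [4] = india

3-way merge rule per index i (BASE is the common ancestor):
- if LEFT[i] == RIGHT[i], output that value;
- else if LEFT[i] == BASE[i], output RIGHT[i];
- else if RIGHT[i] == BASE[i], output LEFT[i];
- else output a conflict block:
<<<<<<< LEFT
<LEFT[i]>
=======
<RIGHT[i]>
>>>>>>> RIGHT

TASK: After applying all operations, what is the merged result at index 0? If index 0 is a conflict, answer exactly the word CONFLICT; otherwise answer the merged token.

Answer: alpha

Derivation:
Final LEFT:  [alpha, delta, charlie, foxtrot, india, hotel, kilo]
Final RIGHT: [alpha, bravo, bravo, golf, alpha, india, kilo]
i=0: L=alpha R=alpha -> agree -> alpha
i=1: L=delta=BASE, R=bravo -> take RIGHT -> bravo
i=2: L=charlie, R=bravo=BASE -> take LEFT -> charlie
i=3: L=foxtrot, R=golf=BASE -> take LEFT -> foxtrot
i=4: BASE=juliet L=india R=alpha all differ -> CONFLICT
i=5: L=hotel=BASE, R=india -> take RIGHT -> india
i=6: L=kilo R=kilo -> agree -> kilo
Index 0 -> alpha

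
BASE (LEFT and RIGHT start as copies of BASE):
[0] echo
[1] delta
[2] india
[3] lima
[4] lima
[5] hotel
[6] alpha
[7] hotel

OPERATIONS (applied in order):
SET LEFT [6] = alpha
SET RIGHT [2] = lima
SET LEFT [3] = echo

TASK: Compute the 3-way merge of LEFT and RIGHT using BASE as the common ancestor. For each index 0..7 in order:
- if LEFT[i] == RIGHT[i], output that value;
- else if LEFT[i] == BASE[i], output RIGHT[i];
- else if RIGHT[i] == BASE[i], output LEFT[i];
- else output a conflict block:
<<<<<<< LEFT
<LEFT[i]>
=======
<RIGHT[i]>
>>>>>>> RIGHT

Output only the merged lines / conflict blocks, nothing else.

Final LEFT:  [echo, delta, india, echo, lima, hotel, alpha, hotel]
Final RIGHT: [echo, delta, lima, lima, lima, hotel, alpha, hotel]
i=0: L=echo R=echo -> agree -> echo
i=1: L=delta R=delta -> agree -> delta
i=2: L=india=BASE, R=lima -> take RIGHT -> lima
i=3: L=echo, R=lima=BASE -> take LEFT -> echo
i=4: L=lima R=lima -> agree -> lima
i=5: L=hotel R=hotel -> agree -> hotel
i=6: L=alpha R=alpha -> agree -> alpha
i=7: L=hotel R=hotel -> agree -> hotel

Answer: echo
delta
lima
echo
lima
hotel
alpha
hotel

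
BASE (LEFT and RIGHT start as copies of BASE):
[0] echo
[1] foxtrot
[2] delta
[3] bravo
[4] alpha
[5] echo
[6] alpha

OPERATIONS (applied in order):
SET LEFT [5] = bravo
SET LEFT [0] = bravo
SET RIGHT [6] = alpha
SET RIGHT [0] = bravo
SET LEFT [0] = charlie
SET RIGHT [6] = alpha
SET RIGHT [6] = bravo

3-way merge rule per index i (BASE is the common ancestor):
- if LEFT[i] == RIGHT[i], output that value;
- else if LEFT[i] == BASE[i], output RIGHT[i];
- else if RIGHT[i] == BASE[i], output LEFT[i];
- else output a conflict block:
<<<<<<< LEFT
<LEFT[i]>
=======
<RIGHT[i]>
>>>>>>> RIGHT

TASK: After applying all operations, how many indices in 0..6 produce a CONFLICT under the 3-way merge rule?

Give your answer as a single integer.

Answer: 1

Derivation:
Final LEFT:  [charlie, foxtrot, delta, bravo, alpha, bravo, alpha]
Final RIGHT: [bravo, foxtrot, delta, bravo, alpha, echo, bravo]
i=0: BASE=echo L=charlie R=bravo all differ -> CONFLICT
i=1: L=foxtrot R=foxtrot -> agree -> foxtrot
i=2: L=delta R=delta -> agree -> delta
i=3: L=bravo R=bravo -> agree -> bravo
i=4: L=alpha R=alpha -> agree -> alpha
i=5: L=bravo, R=echo=BASE -> take LEFT -> bravo
i=6: L=alpha=BASE, R=bravo -> take RIGHT -> bravo
Conflict count: 1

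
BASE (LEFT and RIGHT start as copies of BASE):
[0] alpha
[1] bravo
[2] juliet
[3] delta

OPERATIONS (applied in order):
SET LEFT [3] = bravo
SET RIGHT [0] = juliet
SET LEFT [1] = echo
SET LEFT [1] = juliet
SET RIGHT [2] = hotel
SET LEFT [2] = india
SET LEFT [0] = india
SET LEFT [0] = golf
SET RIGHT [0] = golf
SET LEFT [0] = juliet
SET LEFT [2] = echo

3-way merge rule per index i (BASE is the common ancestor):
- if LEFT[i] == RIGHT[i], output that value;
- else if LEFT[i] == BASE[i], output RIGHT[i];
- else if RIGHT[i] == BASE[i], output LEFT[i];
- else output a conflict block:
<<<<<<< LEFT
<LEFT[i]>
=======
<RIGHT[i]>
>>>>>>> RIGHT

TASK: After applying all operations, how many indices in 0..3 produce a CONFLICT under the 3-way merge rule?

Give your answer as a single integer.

Final LEFT:  [juliet, juliet, echo, bravo]
Final RIGHT: [golf, bravo, hotel, delta]
i=0: BASE=alpha L=juliet R=golf all differ -> CONFLICT
i=1: L=juliet, R=bravo=BASE -> take LEFT -> juliet
i=2: BASE=juliet L=echo R=hotel all differ -> CONFLICT
i=3: L=bravo, R=delta=BASE -> take LEFT -> bravo
Conflict count: 2

Answer: 2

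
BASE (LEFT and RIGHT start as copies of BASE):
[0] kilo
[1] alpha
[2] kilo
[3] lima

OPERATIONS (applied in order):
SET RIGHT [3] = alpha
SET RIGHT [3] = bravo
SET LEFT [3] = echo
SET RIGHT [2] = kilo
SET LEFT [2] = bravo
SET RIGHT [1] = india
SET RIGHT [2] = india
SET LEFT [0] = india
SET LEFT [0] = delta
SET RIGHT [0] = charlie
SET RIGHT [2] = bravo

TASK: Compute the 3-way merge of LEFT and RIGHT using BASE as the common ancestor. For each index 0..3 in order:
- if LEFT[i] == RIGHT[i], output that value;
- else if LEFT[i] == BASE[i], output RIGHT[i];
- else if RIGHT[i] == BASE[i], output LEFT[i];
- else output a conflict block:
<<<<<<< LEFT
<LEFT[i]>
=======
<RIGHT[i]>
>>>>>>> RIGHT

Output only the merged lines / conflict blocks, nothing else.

Final LEFT:  [delta, alpha, bravo, echo]
Final RIGHT: [charlie, india, bravo, bravo]
i=0: BASE=kilo L=delta R=charlie all differ -> CONFLICT
i=1: L=alpha=BASE, R=india -> take RIGHT -> india
i=2: L=bravo R=bravo -> agree -> bravo
i=3: BASE=lima L=echo R=bravo all differ -> CONFLICT

Answer: <<<<<<< LEFT
delta
=======
charlie
>>>>>>> RIGHT
india
bravo
<<<<<<< LEFT
echo
=======
bravo
>>>>>>> RIGHT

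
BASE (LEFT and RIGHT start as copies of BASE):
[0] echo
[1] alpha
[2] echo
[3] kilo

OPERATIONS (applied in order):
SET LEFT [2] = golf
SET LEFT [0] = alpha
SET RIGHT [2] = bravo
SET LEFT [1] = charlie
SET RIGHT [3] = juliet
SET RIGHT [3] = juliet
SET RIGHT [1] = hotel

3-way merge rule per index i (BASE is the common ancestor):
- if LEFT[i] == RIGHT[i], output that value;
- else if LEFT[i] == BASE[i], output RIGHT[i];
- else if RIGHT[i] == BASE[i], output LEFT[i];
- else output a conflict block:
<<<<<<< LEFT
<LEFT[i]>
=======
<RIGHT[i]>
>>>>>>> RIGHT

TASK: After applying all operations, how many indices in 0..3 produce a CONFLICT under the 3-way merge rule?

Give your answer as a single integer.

Final LEFT:  [alpha, charlie, golf, kilo]
Final RIGHT: [echo, hotel, bravo, juliet]
i=0: L=alpha, R=echo=BASE -> take LEFT -> alpha
i=1: BASE=alpha L=charlie R=hotel all differ -> CONFLICT
i=2: BASE=echo L=golf R=bravo all differ -> CONFLICT
i=3: L=kilo=BASE, R=juliet -> take RIGHT -> juliet
Conflict count: 2

Answer: 2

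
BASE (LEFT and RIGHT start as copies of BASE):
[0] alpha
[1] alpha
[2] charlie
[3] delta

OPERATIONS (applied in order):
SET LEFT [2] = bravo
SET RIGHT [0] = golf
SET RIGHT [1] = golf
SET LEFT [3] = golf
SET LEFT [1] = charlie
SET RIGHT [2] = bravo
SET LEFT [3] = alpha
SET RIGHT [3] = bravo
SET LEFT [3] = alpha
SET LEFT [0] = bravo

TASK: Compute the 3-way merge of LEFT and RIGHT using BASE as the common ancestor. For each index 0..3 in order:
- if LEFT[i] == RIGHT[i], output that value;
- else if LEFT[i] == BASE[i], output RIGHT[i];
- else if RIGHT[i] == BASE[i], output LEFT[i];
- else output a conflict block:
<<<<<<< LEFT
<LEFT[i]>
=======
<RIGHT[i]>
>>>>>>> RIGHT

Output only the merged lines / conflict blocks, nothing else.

Final LEFT:  [bravo, charlie, bravo, alpha]
Final RIGHT: [golf, golf, bravo, bravo]
i=0: BASE=alpha L=bravo R=golf all differ -> CONFLICT
i=1: BASE=alpha L=charlie R=golf all differ -> CONFLICT
i=2: L=bravo R=bravo -> agree -> bravo
i=3: BASE=delta L=alpha R=bravo all differ -> CONFLICT

Answer: <<<<<<< LEFT
bravo
=======
golf
>>>>>>> RIGHT
<<<<<<< LEFT
charlie
=======
golf
>>>>>>> RIGHT
bravo
<<<<<<< LEFT
alpha
=======
bravo
>>>>>>> RIGHT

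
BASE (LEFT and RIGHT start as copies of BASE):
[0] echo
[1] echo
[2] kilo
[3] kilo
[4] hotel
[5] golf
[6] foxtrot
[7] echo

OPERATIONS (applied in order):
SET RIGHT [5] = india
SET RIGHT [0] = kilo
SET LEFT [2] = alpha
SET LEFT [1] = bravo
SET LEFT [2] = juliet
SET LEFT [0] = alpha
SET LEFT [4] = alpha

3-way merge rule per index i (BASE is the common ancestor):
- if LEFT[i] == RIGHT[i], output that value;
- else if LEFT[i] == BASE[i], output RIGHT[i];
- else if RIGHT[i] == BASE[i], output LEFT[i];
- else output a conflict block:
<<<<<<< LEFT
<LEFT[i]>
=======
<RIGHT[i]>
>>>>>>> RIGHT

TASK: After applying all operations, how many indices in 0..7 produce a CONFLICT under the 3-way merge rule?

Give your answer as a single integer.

Answer: 1

Derivation:
Final LEFT:  [alpha, bravo, juliet, kilo, alpha, golf, foxtrot, echo]
Final RIGHT: [kilo, echo, kilo, kilo, hotel, india, foxtrot, echo]
i=0: BASE=echo L=alpha R=kilo all differ -> CONFLICT
i=1: L=bravo, R=echo=BASE -> take LEFT -> bravo
i=2: L=juliet, R=kilo=BASE -> take LEFT -> juliet
i=3: L=kilo R=kilo -> agree -> kilo
i=4: L=alpha, R=hotel=BASE -> take LEFT -> alpha
i=5: L=golf=BASE, R=india -> take RIGHT -> india
i=6: L=foxtrot R=foxtrot -> agree -> foxtrot
i=7: L=echo R=echo -> agree -> echo
Conflict count: 1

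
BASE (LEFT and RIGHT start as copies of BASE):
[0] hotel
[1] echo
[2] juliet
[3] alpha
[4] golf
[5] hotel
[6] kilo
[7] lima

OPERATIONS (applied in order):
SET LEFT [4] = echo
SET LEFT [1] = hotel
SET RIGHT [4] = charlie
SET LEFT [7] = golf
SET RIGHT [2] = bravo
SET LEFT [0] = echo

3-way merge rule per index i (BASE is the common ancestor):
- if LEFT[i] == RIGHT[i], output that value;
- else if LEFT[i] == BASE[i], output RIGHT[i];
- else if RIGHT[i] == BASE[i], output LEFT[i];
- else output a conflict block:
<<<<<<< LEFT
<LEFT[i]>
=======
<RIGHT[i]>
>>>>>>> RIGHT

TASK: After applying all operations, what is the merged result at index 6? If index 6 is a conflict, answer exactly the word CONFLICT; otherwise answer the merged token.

Answer: kilo

Derivation:
Final LEFT:  [echo, hotel, juliet, alpha, echo, hotel, kilo, golf]
Final RIGHT: [hotel, echo, bravo, alpha, charlie, hotel, kilo, lima]
i=0: L=echo, R=hotel=BASE -> take LEFT -> echo
i=1: L=hotel, R=echo=BASE -> take LEFT -> hotel
i=2: L=juliet=BASE, R=bravo -> take RIGHT -> bravo
i=3: L=alpha R=alpha -> agree -> alpha
i=4: BASE=golf L=echo R=charlie all differ -> CONFLICT
i=5: L=hotel R=hotel -> agree -> hotel
i=6: L=kilo R=kilo -> agree -> kilo
i=7: L=golf, R=lima=BASE -> take LEFT -> golf
Index 6 -> kilo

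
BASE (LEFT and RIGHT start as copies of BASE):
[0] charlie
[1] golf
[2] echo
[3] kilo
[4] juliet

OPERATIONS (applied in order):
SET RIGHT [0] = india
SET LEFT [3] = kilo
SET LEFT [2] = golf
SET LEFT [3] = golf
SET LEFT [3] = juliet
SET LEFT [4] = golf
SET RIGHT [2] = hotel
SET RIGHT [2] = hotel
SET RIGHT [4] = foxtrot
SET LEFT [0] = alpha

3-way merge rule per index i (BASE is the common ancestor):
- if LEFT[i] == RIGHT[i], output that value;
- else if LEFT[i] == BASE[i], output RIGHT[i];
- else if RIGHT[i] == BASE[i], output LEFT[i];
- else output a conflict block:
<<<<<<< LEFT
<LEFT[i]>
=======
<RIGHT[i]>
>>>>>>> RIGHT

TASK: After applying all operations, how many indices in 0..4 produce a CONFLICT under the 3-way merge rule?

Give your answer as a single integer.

Answer: 3

Derivation:
Final LEFT:  [alpha, golf, golf, juliet, golf]
Final RIGHT: [india, golf, hotel, kilo, foxtrot]
i=0: BASE=charlie L=alpha R=india all differ -> CONFLICT
i=1: L=golf R=golf -> agree -> golf
i=2: BASE=echo L=golf R=hotel all differ -> CONFLICT
i=3: L=juliet, R=kilo=BASE -> take LEFT -> juliet
i=4: BASE=juliet L=golf R=foxtrot all differ -> CONFLICT
Conflict count: 3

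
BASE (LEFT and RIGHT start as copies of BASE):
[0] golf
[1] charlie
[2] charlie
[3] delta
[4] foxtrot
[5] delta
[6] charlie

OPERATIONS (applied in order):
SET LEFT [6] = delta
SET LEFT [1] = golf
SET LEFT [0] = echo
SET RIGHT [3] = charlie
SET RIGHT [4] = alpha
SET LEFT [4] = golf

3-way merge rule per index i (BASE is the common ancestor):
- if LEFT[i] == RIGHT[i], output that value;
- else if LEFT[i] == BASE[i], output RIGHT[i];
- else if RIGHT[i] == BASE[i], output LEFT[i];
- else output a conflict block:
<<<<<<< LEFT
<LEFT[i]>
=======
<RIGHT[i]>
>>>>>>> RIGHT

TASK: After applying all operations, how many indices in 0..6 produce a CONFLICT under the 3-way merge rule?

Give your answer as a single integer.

Final LEFT:  [echo, golf, charlie, delta, golf, delta, delta]
Final RIGHT: [golf, charlie, charlie, charlie, alpha, delta, charlie]
i=0: L=echo, R=golf=BASE -> take LEFT -> echo
i=1: L=golf, R=charlie=BASE -> take LEFT -> golf
i=2: L=charlie R=charlie -> agree -> charlie
i=3: L=delta=BASE, R=charlie -> take RIGHT -> charlie
i=4: BASE=foxtrot L=golf R=alpha all differ -> CONFLICT
i=5: L=delta R=delta -> agree -> delta
i=6: L=delta, R=charlie=BASE -> take LEFT -> delta
Conflict count: 1

Answer: 1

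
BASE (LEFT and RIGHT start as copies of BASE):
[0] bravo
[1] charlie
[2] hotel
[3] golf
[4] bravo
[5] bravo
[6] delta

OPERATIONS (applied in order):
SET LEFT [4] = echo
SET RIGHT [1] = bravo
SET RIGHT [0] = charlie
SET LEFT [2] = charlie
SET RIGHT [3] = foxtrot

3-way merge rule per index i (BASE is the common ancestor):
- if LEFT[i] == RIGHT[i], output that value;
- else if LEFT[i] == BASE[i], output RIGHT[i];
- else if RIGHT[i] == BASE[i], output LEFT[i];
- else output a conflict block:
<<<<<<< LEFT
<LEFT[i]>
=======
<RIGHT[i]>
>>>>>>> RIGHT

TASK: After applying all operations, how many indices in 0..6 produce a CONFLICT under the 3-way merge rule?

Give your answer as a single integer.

Answer: 0

Derivation:
Final LEFT:  [bravo, charlie, charlie, golf, echo, bravo, delta]
Final RIGHT: [charlie, bravo, hotel, foxtrot, bravo, bravo, delta]
i=0: L=bravo=BASE, R=charlie -> take RIGHT -> charlie
i=1: L=charlie=BASE, R=bravo -> take RIGHT -> bravo
i=2: L=charlie, R=hotel=BASE -> take LEFT -> charlie
i=3: L=golf=BASE, R=foxtrot -> take RIGHT -> foxtrot
i=4: L=echo, R=bravo=BASE -> take LEFT -> echo
i=5: L=bravo R=bravo -> agree -> bravo
i=6: L=delta R=delta -> agree -> delta
Conflict count: 0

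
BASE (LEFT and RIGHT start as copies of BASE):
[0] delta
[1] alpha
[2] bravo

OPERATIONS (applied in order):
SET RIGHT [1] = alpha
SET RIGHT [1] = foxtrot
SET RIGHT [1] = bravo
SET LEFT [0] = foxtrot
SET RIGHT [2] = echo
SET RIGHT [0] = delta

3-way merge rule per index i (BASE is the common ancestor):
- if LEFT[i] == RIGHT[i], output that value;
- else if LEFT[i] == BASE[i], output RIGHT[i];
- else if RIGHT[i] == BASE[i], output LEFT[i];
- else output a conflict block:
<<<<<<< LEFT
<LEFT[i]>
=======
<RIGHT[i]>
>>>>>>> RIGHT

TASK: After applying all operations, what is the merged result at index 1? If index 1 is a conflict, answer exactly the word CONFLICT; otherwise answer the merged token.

Final LEFT:  [foxtrot, alpha, bravo]
Final RIGHT: [delta, bravo, echo]
i=0: L=foxtrot, R=delta=BASE -> take LEFT -> foxtrot
i=1: L=alpha=BASE, R=bravo -> take RIGHT -> bravo
i=2: L=bravo=BASE, R=echo -> take RIGHT -> echo
Index 1 -> bravo

Answer: bravo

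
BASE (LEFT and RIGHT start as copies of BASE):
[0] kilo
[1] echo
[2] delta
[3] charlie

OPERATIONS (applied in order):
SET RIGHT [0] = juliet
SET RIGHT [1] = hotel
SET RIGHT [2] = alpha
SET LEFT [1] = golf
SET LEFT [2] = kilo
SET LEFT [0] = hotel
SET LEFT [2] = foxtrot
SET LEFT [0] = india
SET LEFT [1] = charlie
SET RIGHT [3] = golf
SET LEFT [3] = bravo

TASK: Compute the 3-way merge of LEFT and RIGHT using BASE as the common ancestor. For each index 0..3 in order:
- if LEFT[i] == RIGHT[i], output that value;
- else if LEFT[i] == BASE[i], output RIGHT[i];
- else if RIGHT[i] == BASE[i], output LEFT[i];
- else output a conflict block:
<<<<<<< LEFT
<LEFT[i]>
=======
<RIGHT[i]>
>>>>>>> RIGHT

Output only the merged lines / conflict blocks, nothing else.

Final LEFT:  [india, charlie, foxtrot, bravo]
Final RIGHT: [juliet, hotel, alpha, golf]
i=0: BASE=kilo L=india R=juliet all differ -> CONFLICT
i=1: BASE=echo L=charlie R=hotel all differ -> CONFLICT
i=2: BASE=delta L=foxtrot R=alpha all differ -> CONFLICT
i=3: BASE=charlie L=bravo R=golf all differ -> CONFLICT

Answer: <<<<<<< LEFT
india
=======
juliet
>>>>>>> RIGHT
<<<<<<< LEFT
charlie
=======
hotel
>>>>>>> RIGHT
<<<<<<< LEFT
foxtrot
=======
alpha
>>>>>>> RIGHT
<<<<<<< LEFT
bravo
=======
golf
>>>>>>> RIGHT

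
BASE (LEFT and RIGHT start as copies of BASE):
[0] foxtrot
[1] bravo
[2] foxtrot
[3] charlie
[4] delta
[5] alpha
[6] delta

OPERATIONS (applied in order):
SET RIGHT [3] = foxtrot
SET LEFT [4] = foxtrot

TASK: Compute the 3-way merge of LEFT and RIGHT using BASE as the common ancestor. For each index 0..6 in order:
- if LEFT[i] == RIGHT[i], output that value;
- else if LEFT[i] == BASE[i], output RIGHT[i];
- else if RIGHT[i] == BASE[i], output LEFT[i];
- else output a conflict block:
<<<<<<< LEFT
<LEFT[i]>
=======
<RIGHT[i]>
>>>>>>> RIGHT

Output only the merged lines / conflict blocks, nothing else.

Final LEFT:  [foxtrot, bravo, foxtrot, charlie, foxtrot, alpha, delta]
Final RIGHT: [foxtrot, bravo, foxtrot, foxtrot, delta, alpha, delta]
i=0: L=foxtrot R=foxtrot -> agree -> foxtrot
i=1: L=bravo R=bravo -> agree -> bravo
i=2: L=foxtrot R=foxtrot -> agree -> foxtrot
i=3: L=charlie=BASE, R=foxtrot -> take RIGHT -> foxtrot
i=4: L=foxtrot, R=delta=BASE -> take LEFT -> foxtrot
i=5: L=alpha R=alpha -> agree -> alpha
i=6: L=delta R=delta -> agree -> delta

Answer: foxtrot
bravo
foxtrot
foxtrot
foxtrot
alpha
delta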